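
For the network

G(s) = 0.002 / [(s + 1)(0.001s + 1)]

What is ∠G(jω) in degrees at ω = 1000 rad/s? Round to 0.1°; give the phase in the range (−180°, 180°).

-134.9°

At ω = 1000 rad/s:
pole (1 + j1000·1) = 1 + j1000 → |·| ≈ 1000, ∠ ≈ 89.94°
pole (1 + j1000·0.001) = 1 + j1 → |·| ≈ 1.4142, ∠ ≈ 45.00°
∠G = (0°) − (89.94° + 45.00°) = -134.94°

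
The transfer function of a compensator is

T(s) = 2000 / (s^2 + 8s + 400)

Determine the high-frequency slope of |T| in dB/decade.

Each pole contributes −20 dB/decade at high frequency; each zero contributes +20 dB/decade.
Net: 0 zero(s) − 2 pole(s) → -40 dB/decade.

-40 dB/decade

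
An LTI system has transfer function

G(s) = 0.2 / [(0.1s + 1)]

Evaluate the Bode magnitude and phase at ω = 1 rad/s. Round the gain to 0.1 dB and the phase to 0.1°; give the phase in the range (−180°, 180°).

-14.0 dB, -5.7°

At ω = 1 rad/s:
pole (1 + j1·0.1) = 1 + j0.1 → |·| ≈ 1.005, ∠ ≈ 5.71°
|G| = 0.2 · 1 / (1.005) ≈ 0.199
Gain = 20 log₁₀(0.199) ≈ -14.02 dB
∠G = (0°) − (5.71°) = -5.71°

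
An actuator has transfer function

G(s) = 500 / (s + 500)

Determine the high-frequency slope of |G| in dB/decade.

Each pole contributes −20 dB/decade at high frequency; each zero contributes +20 dB/decade.
Net: 0 zero(s) − 1 pole(s) → -20 dB/decade.

-20 dB/decade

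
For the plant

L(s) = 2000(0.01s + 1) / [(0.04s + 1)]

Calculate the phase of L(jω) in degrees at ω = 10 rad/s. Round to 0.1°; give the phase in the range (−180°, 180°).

At ω = 10 rad/s:
zero (1 + j10·0.01) = 1 + j0.1 → |·| ≈ 1.005, ∠ ≈ 5.71°
pole (1 + j10·0.04) = 1 + j0.4 → |·| ≈ 1.077, ∠ ≈ 21.80°
∠L = (5.71°) − (21.80°) = -16.09°

-16.1°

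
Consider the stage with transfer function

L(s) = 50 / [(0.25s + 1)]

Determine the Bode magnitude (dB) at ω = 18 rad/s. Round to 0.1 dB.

20.7 dB

At ω = 18 rad/s:
pole (1 + j18·0.25) = 1 + j4.5 → |·| ≈ 4.6098, ∠ ≈ 77.47°
|L| = 50 · 1 / (4.6098) ≈ 10.846
Gain = 20 log₁₀(10.846) ≈ 20.71 dB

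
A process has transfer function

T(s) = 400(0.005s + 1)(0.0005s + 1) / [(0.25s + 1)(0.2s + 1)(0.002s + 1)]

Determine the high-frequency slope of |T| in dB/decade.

Each pole contributes −20 dB/decade at high frequency; each zero contributes +20 dB/decade.
Net: 2 zero(s) − 3 pole(s) → -20 dB/decade.

-20 dB/decade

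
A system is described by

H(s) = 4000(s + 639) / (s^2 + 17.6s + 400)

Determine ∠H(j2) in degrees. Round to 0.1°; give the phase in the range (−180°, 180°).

-4.9°

At s = jω = j2:
zero (s+639): 639 + j2 → |·| = √(639²+2²) = √408325 ≈ 639, ∠ = arctan(2/639) ≈ 0.18°
quadratic: (j2)² + 17.6·j2 + 400 = 396 + j35.2 → |·| ≈ 397.56, ∠ ≈ 5.08°
∠H = 0.18° − 5.08° = -4.90°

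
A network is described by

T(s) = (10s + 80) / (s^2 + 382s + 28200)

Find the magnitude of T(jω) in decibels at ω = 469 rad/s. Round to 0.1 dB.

Substitute s = j469:
Numerator: 10(j469) + 80 = 80 + j4690
Denominator: (j469)^2 + 382(j469) + 28200 = -191761 + j179158
|N| = √(80² + 4690²) ≈ 4690.7, ∠N ≈ 89.02°
|D| = √(191761² + 179158²) ≈ 2.6243e+05, ∠D ≈ 136.95°
|T| = 4690.7 / 2.6243e+05 ≈ 0.017874
Gain = 20 log₁₀(0.017874) ≈ -34.96 dB

-35.0 dB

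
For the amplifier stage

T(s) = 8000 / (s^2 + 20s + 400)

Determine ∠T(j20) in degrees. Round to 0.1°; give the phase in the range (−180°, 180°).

At s = jω = j20:
quadratic: (j20)² + 20·j20 + 400 = 0 + j400 → |·| ≈ 400, ∠ ≈ 90.00°
∠T = 0.00° − 90.00° = -90.00°

-90.0°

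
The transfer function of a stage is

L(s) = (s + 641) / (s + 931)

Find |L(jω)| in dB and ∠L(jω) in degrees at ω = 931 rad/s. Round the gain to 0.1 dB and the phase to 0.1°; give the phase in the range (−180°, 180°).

At s = jω = j931:
zero (s+641): 641 + j931 → |·| = √(641²+931²) = √1277642 ≈ 1130.3, ∠ = arctan(931/641) ≈ 55.45°
pole (s+931): 931 + j931 → |·| = √(931²+931²) = √1733522 ≈ 1316.6, ∠ = arctan(931/931) ≈ 45.00°
|L| = 1 · 1130.3 / 1316.6 ≈ 0.8585
Gain = 20 log₁₀(0.8585) ≈ -1.33 dB
∠L = 55.45° − 45.00° = 10.45°

-1.3 dB, 10.5°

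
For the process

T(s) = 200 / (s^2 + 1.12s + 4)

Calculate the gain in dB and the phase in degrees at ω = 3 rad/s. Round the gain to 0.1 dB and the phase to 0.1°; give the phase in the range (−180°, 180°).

30.4 dB, -146.1°

At s = jω = j3:
quadratic: (j3)² + 1.12·j3 + 4 = -5 + j3.36 → |·| ≈ 6.0241, ∠ ≈ 146.10°
|T| = 200 / 6.0241 ≈ 33.2
Gain = 20 log₁₀(33.2) ≈ 30.42 dB
∠T = 0.00° − 146.10° = -146.10°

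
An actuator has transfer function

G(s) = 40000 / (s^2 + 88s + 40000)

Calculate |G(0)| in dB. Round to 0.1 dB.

G(0) = 40000 / 40000 = 1
20 log₁₀(1) ≈ 0.00 dB

0.0 dB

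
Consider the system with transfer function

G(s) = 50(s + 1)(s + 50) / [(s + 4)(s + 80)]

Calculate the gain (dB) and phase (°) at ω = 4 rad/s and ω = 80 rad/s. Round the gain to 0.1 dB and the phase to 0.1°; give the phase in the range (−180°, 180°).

At s = jω = j4:
zero (s+1): 1 + j4 → |·| = √(1²+4²) = √17 ≈ 4.1231, ∠ = arctan(4/1) ≈ 75.96°
zero (s+50): 50 + j4 → |·| = √(50²+4²) = √2516 ≈ 50.16, ∠ = arctan(4/50) ≈ 4.57°
pole (s+4): 4 + j4 → |·| = √(4²+4²) = √32 ≈ 5.6569, ∠ = arctan(4/4) ≈ 45.00°
pole (s+80): 80 + j4 → |·| = √(80²+4²) = √6416 ≈ 80.1, ∠ = arctan(4/80) ≈ 2.86°
|G| = 50 · 206.81 / 453.12 ≈ 22.821
Gain = 20 log₁₀(22.821) ≈ 27.17 dB
∠G = 80.53° − 47.86° = 32.67°

At s = jω = j80:
zero (s+1): 1 + j80 → |·| = √(1²+80²) = √6401 ≈ 80.006, ∠ = arctan(80/1) ≈ 89.28°
zero (s+50): 50 + j80 → |·| = √(50²+80²) = √8900 ≈ 94.34, ∠ = arctan(80/50) ≈ 57.99°
pole (s+4): 4 + j80 → |·| = √(4²+80²) = √6416 ≈ 80.1, ∠ = arctan(80/4) ≈ 87.14°
pole (s+80): 80 + j80 → |·| = √(80²+80²) = √12800 ≈ 113.14, ∠ = arctan(80/80) ≈ 45.00°
|G| = 50 · 7547.8 / 9062.5 ≈ 41.643
Gain = 20 log₁₀(41.643) ≈ 32.39 dB
∠G = 147.27° − 132.14° = 15.13°

ω = 4: 27.2 dB, 32.7°; ω = 80: 32.4 dB, 15.1°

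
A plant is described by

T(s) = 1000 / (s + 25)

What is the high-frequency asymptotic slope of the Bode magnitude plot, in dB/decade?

-20 dB/decade

Each pole contributes −20 dB/decade at high frequency; each zero contributes +20 dB/decade.
Net: 0 zero(s) − 1 pole(s) → -20 dB/decade.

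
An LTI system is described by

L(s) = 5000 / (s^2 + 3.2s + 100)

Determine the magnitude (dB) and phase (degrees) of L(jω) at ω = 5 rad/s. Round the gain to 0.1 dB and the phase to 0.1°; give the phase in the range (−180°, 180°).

36.3 dB, -12.0°

At s = jω = j5:
quadratic: (j5)² + 3.2·j5 + 100 = 75 + j16 → |·| ≈ 76.688, ∠ ≈ 12.04°
|L| = 5000 / 76.688 ≈ 65.199
Gain = 20 log₁₀(65.199) ≈ 36.28 dB
∠L = 0.00° − 12.04° = -12.04°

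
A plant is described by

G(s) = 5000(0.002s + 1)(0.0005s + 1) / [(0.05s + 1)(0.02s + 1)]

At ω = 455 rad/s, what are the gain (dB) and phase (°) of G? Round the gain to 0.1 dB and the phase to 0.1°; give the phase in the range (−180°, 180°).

At ω = 455 rad/s:
zero (1 + j455·0.002) = 1 + j0.91 → |·| ≈ 1.3521, ∠ ≈ 42.30°
zero (1 + j455·0.0005) = 1 + j0.2275 → |·| ≈ 1.0256, ∠ ≈ 12.82°
pole (1 + j455·0.05) = 1 + j22.75 → |·| ≈ 22.772, ∠ ≈ 87.48°
pole (1 + j455·0.02) = 1 + j9.1 → |·| ≈ 9.1548, ∠ ≈ 83.73°
|G| = 5000 · 1.3521 · 1.0256 / (22.772 · 9.1548) ≈ 33.259
Gain = 20 log₁₀(33.259) ≈ 30.44 dB
∠G = (42.30° + 12.82°) − (87.48° + 83.73°) = -116.09°

30.4 dB, -116.1°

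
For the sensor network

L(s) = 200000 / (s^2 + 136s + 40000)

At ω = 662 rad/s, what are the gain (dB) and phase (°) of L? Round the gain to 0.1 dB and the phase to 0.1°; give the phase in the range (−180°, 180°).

At s = jω = j662:
quadratic: (j662)² + 136·j662 + 40000 = -398244 + j90032 → |·| ≈ 4.0829e+05, ∠ ≈ 167.26°
|L| = 200000 / 4.0829e+05 ≈ 0.48985
Gain = 20 log₁₀(0.48985) ≈ -6.20 dB
∠L = 0.00° − 167.26° = -167.26°

-6.2 dB, -167.3°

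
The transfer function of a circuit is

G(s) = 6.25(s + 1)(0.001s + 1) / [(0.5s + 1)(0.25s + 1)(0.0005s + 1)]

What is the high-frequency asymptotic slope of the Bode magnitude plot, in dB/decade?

Each pole contributes −20 dB/decade at high frequency; each zero contributes +20 dB/decade.
Net: 2 zero(s) − 3 pole(s) → -20 dB/decade.

-20 dB/decade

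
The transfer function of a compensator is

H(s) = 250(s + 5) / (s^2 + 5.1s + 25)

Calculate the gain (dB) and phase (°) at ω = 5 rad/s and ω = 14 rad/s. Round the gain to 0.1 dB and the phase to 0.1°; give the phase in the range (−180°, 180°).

At s = jω = j5:
zero (s+5): 5 + j5 → |·| = √(5²+5²) = √50 ≈ 7.0711, ∠ = arctan(5/5) ≈ 45.00°
quadratic: (j5)² + 5.1·j5 + 25 = 0 + j25.5 → |·| ≈ 25.5, ∠ ≈ 90.00°
|H| = 250 · 7.0711 / 25.5 ≈ 69.325
Gain = 20 log₁₀(69.325) ≈ 36.82 dB
∠H = 45.00° − 90.00° = -45.00°

At s = jω = j14:
zero (s+5): 5 + j14 → |·| = √(5²+14²) = √221 ≈ 14.866, ∠ = arctan(14/5) ≈ 70.35°
quadratic: (j14)² + 5.1·j14 + 25 = -171 + j71.4 → |·| ≈ 185.31, ∠ ≈ 157.34°
|H| = 250 · 14.866 / 185.31 ≈ 20.056
Gain = 20 log₁₀(20.056) ≈ 26.04 dB
∠H = 70.35° − 157.34° = -86.99°

ω = 5: 36.8 dB, -45.0°; ω = 14: 26.0 dB, -87.0°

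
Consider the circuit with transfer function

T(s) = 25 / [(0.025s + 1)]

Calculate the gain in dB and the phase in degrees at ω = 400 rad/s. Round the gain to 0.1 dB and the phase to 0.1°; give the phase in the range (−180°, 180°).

At ω = 400 rad/s:
pole (1 + j400·0.025) = 1 + j10 → |·| ≈ 10.05, ∠ ≈ 84.29°
|T| = 25 · 1 / (10.05) ≈ 2.4876
Gain = 20 log₁₀(2.4876) ≈ 7.92 dB
∠T = (0°) − (84.29°) = -84.29°

7.9 dB, -84.3°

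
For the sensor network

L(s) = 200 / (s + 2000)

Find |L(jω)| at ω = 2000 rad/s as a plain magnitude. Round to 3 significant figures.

Substitute s = j2000:
Numerator: 200 = 200 + j0
Denominator: (j2000) + 2000 = 2000 + j2000
|N| = √(200² + 0²) ≈ 200, ∠N ≈ 0.00°
|D| = √(2000² + 2000²) ≈ 2828.4, ∠D ≈ 45.00°
|L| = 200 / 2828.4 ≈ 0.070711

0.0707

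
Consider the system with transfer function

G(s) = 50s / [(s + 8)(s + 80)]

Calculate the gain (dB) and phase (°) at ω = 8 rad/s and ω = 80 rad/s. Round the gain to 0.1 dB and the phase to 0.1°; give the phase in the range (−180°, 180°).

ω = 8: -7.1 dB, 39.3°; ω = 80: -7.1 dB, -39.3°

At s = jω = j8:
zero at origin: s = j8 → |·| = 8, ∠ = 90.00°
pole (s+8): 8 + j8 → |·| = √(8²+8²) = √128 ≈ 11.314, ∠ = arctan(8/8) ≈ 45.00°
pole (s+80): 80 + j8 → |·| = √(80²+8²) = √6464 ≈ 80.399, ∠ = arctan(8/80) ≈ 5.71°
|G| = 50 · 8 / 909.63 ≈ 0.43974
Gain = 20 log₁₀(0.43974) ≈ -7.14 dB
∠G = 90.00° − 50.71° = 39.29°

At s = jω = j80:
zero at origin: s = j80 → |·| = 80, ∠ = 90.00°
pole (s+8): 8 + j80 → |·| = √(8²+80²) = √6464 ≈ 80.399, ∠ = arctan(80/8) ≈ 84.29°
pole (s+80): 80 + j80 → |·| = √(80²+80²) = √12800 ≈ 113.14, ∠ = arctan(80/80) ≈ 45.00°
|G| = 50 · 80 / 9096.3 ≈ 0.43974
Gain = 20 log₁₀(0.43974) ≈ -7.14 dB
∠G = 90.00° − 129.29° = -39.29°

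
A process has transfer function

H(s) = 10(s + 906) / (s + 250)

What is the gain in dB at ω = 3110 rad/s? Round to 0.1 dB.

20.3 dB

At s = jω = j3110:
zero (s+906): 906 + j3110 → |·| = √(906²+3110²) = √10492936 ≈ 3239.3, ∠ = arctan(3110/906) ≈ 73.76°
pole (s+250): 250 + j3110 → |·| = √(250²+3110²) = √9734600 ≈ 3120, ∠ = arctan(3110/250) ≈ 85.40°
|H| = 10 · 3239.3 / 3120 ≈ 10.382
Gain = 20 log₁₀(10.382) ≈ 20.33 dB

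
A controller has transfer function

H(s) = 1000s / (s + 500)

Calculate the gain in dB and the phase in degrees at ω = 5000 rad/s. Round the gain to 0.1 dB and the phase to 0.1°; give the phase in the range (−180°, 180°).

60.0 dB, 5.7°

At s = jω = j5000:
zero at origin: s = j5000 → |·| = 5000, ∠ = 90.00°
pole (s+500): 500 + j5000 → |·| = √(500²+5000²) = √25250000 ≈ 5024.9, ∠ = arctan(5000/500) ≈ 84.29°
|H| = 1000 · 5000 / 5024.9 ≈ 995.04
Gain = 20 log₁₀(995.04) ≈ 59.96 dB
∠H = 90.00° − 84.29° = 5.71°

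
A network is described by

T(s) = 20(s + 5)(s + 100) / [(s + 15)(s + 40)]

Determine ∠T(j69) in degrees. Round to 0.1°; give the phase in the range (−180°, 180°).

-17.2°

At s = jω = j69:
zero (s+5): 5 + j69 → |·| = √(5²+69²) = √4786 ≈ 69.181, ∠ = arctan(69/5) ≈ 85.86°
zero (s+100): 100 + j69 → |·| = √(100²+69²) = √14761 ≈ 121.49, ∠ = arctan(69/100) ≈ 34.61°
pole (s+15): 15 + j69 → |·| = √(15²+69²) = √4986 ≈ 70.612, ∠ = arctan(69/15) ≈ 77.74°
pole (s+40): 40 + j69 → |·| = √(40²+69²) = √6361 ≈ 79.756, ∠ = arctan(69/40) ≈ 59.90°
∠T = 120.47° − 137.64° = -17.17°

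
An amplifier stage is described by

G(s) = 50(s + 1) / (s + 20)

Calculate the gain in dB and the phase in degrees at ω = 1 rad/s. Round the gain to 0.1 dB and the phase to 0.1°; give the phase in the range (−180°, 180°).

At s = jω = j1:
zero (s+1): 1 + j1 → |·| = √(1²+1²) = √2 ≈ 1.4142, ∠ = arctan(1/1) ≈ 45.00°
pole (s+20): 20 + j1 → |·| = √(20²+1²) = √401 ≈ 20.025, ∠ = arctan(1/20) ≈ 2.86°
|G| = 50 · 1.4142 / 20.025 ≈ 3.5311
Gain = 20 log₁₀(3.5311) ≈ 10.96 dB
∠G = 45.00° − 2.86° = 42.14°

11.0 dB, 42.1°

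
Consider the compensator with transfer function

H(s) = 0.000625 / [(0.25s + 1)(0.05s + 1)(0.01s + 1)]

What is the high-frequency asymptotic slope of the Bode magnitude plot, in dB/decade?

Each pole contributes −20 dB/decade at high frequency; each zero contributes +20 dB/decade.
Net: 0 zero(s) − 3 pole(s) → -60 dB/decade.

-60 dB/decade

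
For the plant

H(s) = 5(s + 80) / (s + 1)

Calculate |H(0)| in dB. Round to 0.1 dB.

H(0) = 5·80 / (1) = 400
20 log₁₀(400) ≈ 52.04 dB

52.0 dB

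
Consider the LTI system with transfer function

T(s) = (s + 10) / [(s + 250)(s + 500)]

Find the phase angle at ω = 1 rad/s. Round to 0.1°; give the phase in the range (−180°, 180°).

5.4°

At s = jω = j1:
zero (s+10): 10 + j1 → |·| = √(10²+1²) = √101 ≈ 10.05, ∠ = arctan(1/10) ≈ 5.71°
pole (s+250): 250 + j1 → |·| = √(250²+1²) = √62501 ≈ 250, ∠ = arctan(1/250) ≈ 0.23°
pole (s+500): 500 + j1 → |·| = √(500²+1²) = √250001 ≈ 500, ∠ = arctan(1/500) ≈ 0.11°
∠T = 5.71° − 0.34° = 5.37°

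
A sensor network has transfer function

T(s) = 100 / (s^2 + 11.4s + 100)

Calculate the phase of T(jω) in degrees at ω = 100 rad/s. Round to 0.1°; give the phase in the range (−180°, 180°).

-173.4°

At s = jω = j100:
quadratic: (j100)² + 11.4·j100 + 100 = -9900 + j1140 → |·| ≈ 9965.4, ∠ ≈ 173.43°
∠T = 0.00° − 173.43° = -173.43°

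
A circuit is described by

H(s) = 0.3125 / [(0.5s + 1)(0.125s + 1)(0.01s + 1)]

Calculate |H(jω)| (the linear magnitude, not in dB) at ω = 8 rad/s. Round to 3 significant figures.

0.0534

At ω = 8 rad/s:
pole (1 + j8·0.5) = 1 + j4 → |·| ≈ 4.1231, ∠ ≈ 75.96°
pole (1 + j8·0.125) = 1 + j1 → |·| ≈ 1.4142, ∠ ≈ 45.00°
pole (1 + j8·0.01) = 1 + j0.08 → |·| ≈ 1.0032, ∠ ≈ 4.57°
|H| = 0.3125 · 1 / (4.1231 · 1.4142 · 1.0032) ≈ 0.053423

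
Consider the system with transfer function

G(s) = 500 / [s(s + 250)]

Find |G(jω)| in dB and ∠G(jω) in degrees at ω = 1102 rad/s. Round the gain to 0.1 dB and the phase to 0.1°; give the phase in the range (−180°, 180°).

-67.9 dB, -167.2°

At s = jω = j1102:
pole (s+250): 250 + j1102 → |·| = √(250²+1102²) = √1276904 ≈ 1130, ∠ = arctan(1102/250) ≈ 77.22°
pole at origin: |s| = 1102, ∠ = 90.00° (in denominator)
|G| = 500 / 1.2453e+06 ≈ 0.00040151
Gain = 20 log₁₀(0.00040151) ≈ -67.93 dB
∠G = 0.00° − 167.22° = -167.22°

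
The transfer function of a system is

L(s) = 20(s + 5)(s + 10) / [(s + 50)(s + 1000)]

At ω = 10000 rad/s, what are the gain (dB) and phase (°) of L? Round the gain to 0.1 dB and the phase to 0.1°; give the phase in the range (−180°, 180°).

At s = jω = j10000:
zero (s+5): 5 + j10000 → |·| = √(5²+10000²) = √100000025 ≈ 10000, ∠ = arctan(10000/5) ≈ 89.97°
zero (s+10): 10 + j10000 → |·| = √(10²+10000²) = √100000100 ≈ 10000, ∠ = arctan(10000/10) ≈ 89.94°
pole (s+50): 50 + j10000 → |·| = √(50²+10000²) = √100002500 ≈ 10000, ∠ = arctan(10000/50) ≈ 89.71°
pole (s+1000): 1000 + j10000 → |·| = √(1000²+10000²) = √101000000 ≈ 10050, ∠ = arctan(10000/1000) ≈ 84.29°
|L| = 20 · 1e+08 / 1.005e+08 ≈ 19.9
Gain = 20 log₁₀(19.9) ≈ 25.98 dB
∠L = 179.91° − 174.00° = 5.91°

26.0 dB, 5.9°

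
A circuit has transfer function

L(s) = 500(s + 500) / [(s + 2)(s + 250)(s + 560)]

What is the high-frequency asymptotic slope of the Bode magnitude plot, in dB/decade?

-40 dB/decade

Each pole contributes −20 dB/decade at high frequency; each zero contributes +20 dB/decade.
Net: 1 zero(s) − 3 pole(s) → -40 dB/decade.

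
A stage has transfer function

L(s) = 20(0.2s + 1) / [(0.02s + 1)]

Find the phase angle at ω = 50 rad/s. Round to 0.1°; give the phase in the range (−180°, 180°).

39.3°

At ω = 50 rad/s:
zero (1 + j50·0.2) = 1 + j10 → |·| ≈ 10.05, ∠ ≈ 84.29°
pole (1 + j50·0.02) = 1 + j1 → |·| ≈ 1.4142, ∠ ≈ 45.00°
∠L = (84.29°) − (45.00°) = 39.29°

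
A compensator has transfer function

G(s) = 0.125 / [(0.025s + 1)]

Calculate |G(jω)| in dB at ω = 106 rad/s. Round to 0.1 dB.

-27.1 dB

At ω = 106 rad/s:
pole (1 + j106·0.025) = 1 + j2.65 → |·| ≈ 2.8324, ∠ ≈ 69.33°
|G| = 0.125 · 1 / (2.8324) ≈ 0.044132
Gain = 20 log₁₀(0.044132) ≈ -27.10 dB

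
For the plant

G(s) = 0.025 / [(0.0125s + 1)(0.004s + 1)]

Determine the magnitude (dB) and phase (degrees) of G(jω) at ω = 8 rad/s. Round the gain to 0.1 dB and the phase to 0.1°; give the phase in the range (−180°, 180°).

At ω = 8 rad/s:
pole (1 + j8·0.0125) = 1 + j0.1 → |·| ≈ 1.005, ∠ ≈ 5.71°
pole (1 + j8·0.004) = 1 + j0.032 → |·| ≈ 1.0005, ∠ ≈ 1.83°
|G| = 0.025 · 1 / (1.005 · 1.0005) ≈ 0.024863
Gain = 20 log₁₀(0.024863) ≈ -32.09 dB
∠G = (0°) − (5.71° + 1.83°) = -7.54°

-32.1 dB, -7.5°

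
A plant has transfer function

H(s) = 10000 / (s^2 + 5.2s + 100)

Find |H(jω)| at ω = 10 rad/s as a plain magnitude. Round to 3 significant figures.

At s = jω = j10:
quadratic: (j10)² + 5.2·j10 + 100 = 0 + j52 → |·| ≈ 52, ∠ ≈ 90.00°
|H| = 10000 / 52 ≈ 192.31

192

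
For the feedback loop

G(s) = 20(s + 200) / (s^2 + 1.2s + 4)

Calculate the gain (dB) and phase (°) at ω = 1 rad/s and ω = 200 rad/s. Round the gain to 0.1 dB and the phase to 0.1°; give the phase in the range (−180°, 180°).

ω = 1: 61.9 dB, -21.5°; ω = 200: -17.0 dB, -134.7°

At s = jω = j1:
zero (s+200): 200 + j1 → |·| = √(200²+1²) = √40001 ≈ 200, ∠ = arctan(1/200) ≈ 0.29°
quadratic: (j1)² + 1.2·j1 + 4 = 3 + j1.2 → |·| ≈ 3.2311, ∠ ≈ 21.80°
|G| = 20 · 200 / 3.2311 ≈ 1238
Gain = 20 log₁₀(1238) ≈ 61.85 dB
∠G = 0.29° − 21.80° = -21.51°

At s = jω = j200:
zero (s+200): 200 + j200 → |·| = √(200²+200²) = √80000 ≈ 282.84, ∠ = arctan(200/200) ≈ 45.00°
quadratic: (j200)² + 1.2·j200 + 4 = -39996 + j240 → |·| ≈ 39997, ∠ ≈ 179.66°
|G| = 20 · 282.84 / 39997 ≈ 0.14143
Gain = 20 log₁₀(0.14143) ≈ -16.99 dB
∠G = 45.00° − 179.66° = -134.66°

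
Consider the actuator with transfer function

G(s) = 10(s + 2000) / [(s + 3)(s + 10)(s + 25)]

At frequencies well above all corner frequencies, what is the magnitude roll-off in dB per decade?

-40 dB/decade

Each pole contributes −20 dB/decade at high frequency; each zero contributes +20 dB/decade.
Net: 1 zero(s) − 3 pole(s) → -40 dB/decade.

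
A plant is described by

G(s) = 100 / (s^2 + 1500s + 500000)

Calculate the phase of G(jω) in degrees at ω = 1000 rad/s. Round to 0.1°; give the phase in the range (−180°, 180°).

-108.4°

Substitute s = j1000:
Numerator: 100 = 100 + j0
Denominator: (j1000)^2 + 1500(j1000) + 500000 = -500000 + j1500000
|N| = √(100² + 0²) ≈ 100, ∠N ≈ 0.00°
|D| = √(500000² + 1500000²) ≈ 1.5811e+06, ∠D ≈ 108.43°
∠G = 0.00° − 108.43° = -108.43°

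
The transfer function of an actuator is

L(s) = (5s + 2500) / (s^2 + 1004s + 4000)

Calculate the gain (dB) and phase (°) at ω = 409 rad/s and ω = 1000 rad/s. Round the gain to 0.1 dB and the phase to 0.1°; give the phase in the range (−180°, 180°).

Substitute s = j409:
Numerator: 5(j409) + 2500 = 2500 + j2045
Denominator: (j409)^2 + 1004(j409) + 4000 = -163281 + j410636
|N| = √(2500² + 2045²) ≈ 3229.9, ∠N ≈ 39.28°
|D| = √(163281² + 410636²) ≈ 4.4191e+05, ∠D ≈ 111.68°
|L| = 3229.9 / 4.4191e+05 ≈ 0.007309
Gain = 20 log₁₀(0.007309) ≈ -42.72 dB
∠L = 39.28° − 111.68° = -72.40°

Substitute s = j1000:
Numerator: 5(j1000) + 2500 = 2500 + j5000
Denominator: (j1000)^2 + 1004(j1000) + 4000 = -996000 + j1004000
|N| = √(2500² + 5000²) ≈ 5590.2, ∠N ≈ 63.43°
|D| = √(996000² + 1004000²) ≈ 1.4142e+06, ∠D ≈ 134.77°
|L| = 5590.2 / 1.4142e+06 ≈ 0.0039529
Gain = 20 log₁₀(0.0039529) ≈ -48.06 dB
∠L = 63.43° − 134.77° = -71.34°

ω = 409: -42.7 dB, -72.4°; ω = 1000: -48.1 dB, -71.3°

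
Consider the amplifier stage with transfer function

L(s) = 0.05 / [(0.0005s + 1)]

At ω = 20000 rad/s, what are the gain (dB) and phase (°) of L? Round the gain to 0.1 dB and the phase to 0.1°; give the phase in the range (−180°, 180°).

At ω = 20000 rad/s:
pole (1 + j20000·0.0005) = 1 + j10 → |·| ≈ 10.05, ∠ ≈ 84.29°
|L| = 0.05 · 1 / (10.05) ≈ 0.0049751
Gain = 20 log₁₀(0.0049751) ≈ -46.06 dB
∠L = (0°) − (84.29°) = -84.29°

-46.1 dB, -84.3°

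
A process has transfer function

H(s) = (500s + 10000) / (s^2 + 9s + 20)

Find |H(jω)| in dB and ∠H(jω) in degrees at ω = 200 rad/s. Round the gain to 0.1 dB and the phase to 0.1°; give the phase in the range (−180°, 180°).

8.0 dB, -93.1°

Substitute s = j200:
Numerator: 500(j200) + 10000 = 10000 + j100000
Denominator: (j200)^2 + 9(j200) + 20 = -39980 + j1800
|N| = √(10000² + 100000²) ≈ 1.005e+05, ∠N ≈ 84.29°
|D| = √(39980² + 1800²) ≈ 40020, ∠D ≈ 177.42°
|H| = 1.005e+05 / 40020 ≈ 2.5112
Gain = 20 log₁₀(2.5112) ≈ 8.00 dB
∠H = 84.29° − 177.42° = -93.13°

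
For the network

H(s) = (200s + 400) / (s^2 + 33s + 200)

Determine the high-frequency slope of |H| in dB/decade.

Each pole contributes −20 dB/decade at high frequency; each zero contributes +20 dB/decade.
Net: 1 zero(s) − 2 pole(s) → -20 dB/decade.

-20 dB/decade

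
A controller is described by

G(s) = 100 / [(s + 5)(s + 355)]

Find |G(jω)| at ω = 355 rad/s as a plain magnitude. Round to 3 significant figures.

At s = jω = j355:
pole (s+5): 5 + j355 → |·| = √(5²+355²) = √126050 ≈ 355.04, ∠ = arctan(355/5) ≈ 89.19°
pole (s+355): 355 + j355 → |·| = √(355²+355²) = √252050 ≈ 502.05, ∠ = arctan(355/355) ≈ 45.00°
|G| = 100 / 1.7825e+05 ≈ 0.00056101

0.000561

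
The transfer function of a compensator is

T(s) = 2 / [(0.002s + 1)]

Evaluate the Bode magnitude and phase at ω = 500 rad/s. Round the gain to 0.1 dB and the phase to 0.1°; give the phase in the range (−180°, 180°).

3.0 dB, -45.0°

At ω = 500 rad/s:
pole (1 + j500·0.002) = 1 + j1 → |·| ≈ 1.4142, ∠ ≈ 45.00°
|T| = 2 · 1 / (1.4142) ≈ 1.4142
Gain = 20 log₁₀(1.4142) ≈ 3.01 dB
∠T = (0°) − (45.00°) = -45.00°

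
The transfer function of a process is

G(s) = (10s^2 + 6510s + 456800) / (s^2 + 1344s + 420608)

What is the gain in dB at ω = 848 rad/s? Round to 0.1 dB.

17.4 dB

Substitute s = j848:
Numerator: 10(j848)^2 + 6510(j848) + 456800 = -6734240 + j5520480
Denominator: (j848)^2 + 1344(j848) + 420608 = -298496 + j1139712
|N| = √(6734240² + 5520480²) ≈ 8.7078e+06, ∠N ≈ 140.66°
|D| = √(298496² + 1139712²) ≈ 1.1782e+06, ∠D ≈ 104.68°
|G| = 8.7078e+06 / 1.1782e+06 ≈ 7.3908
Gain = 20 log₁₀(7.3908) ≈ 17.37 dB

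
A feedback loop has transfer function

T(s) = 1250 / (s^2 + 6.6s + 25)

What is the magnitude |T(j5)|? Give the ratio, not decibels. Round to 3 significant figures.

37.9

At s = jω = j5:
quadratic: (j5)² + 6.6·j5 + 25 = 0 + j33 → |·| ≈ 33, ∠ ≈ 90.00°
|T| = 1250 / 33 ≈ 37.879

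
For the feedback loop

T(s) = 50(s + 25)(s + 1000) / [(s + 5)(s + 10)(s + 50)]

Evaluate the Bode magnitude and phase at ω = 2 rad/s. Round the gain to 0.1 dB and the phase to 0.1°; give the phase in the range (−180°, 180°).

53.2 dB, -30.7°

At s = jω = j2:
zero (s+25): 25 + j2 → |·| = √(25²+2²) = √629 ≈ 25.08, ∠ = arctan(2/25) ≈ 4.57°
zero (s+1000): 1000 + j2 → |·| = √(1000²+2²) = √1000004 ≈ 1000, ∠ = arctan(2/1000) ≈ 0.11°
pole (s+5): 5 + j2 → |·| = √(5²+2²) = √29 ≈ 5.3852, ∠ = arctan(2/5) ≈ 21.80°
pole (s+10): 10 + j2 → |·| = √(10²+2²) = √104 ≈ 10.198, ∠ = arctan(2/10) ≈ 11.31°
pole (s+50): 50 + j2 → |·| = √(50²+2²) = √2504 ≈ 50.04, ∠ = arctan(2/50) ≈ 2.29°
|T| = 50 · 25080 / 2748.1 ≈ 456.32
Gain = 20 log₁₀(456.32) ≈ 53.19 dB
∠T = 4.68° − 35.40° = -30.72°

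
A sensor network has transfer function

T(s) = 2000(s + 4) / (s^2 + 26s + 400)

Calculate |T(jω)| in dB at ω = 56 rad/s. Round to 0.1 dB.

31.2 dB

At s = jω = j56:
zero (s+4): 4 + j56 → |·| = √(4²+56²) = √3152 ≈ 56.143, ∠ = arctan(56/4) ≈ 85.91°
quadratic: (j56)² + 26·j56 + 400 = -2736 + j1456 → |·| ≈ 3099.3, ∠ ≈ 151.98°
|T| = 2000 · 56.143 / 3099.3 ≈ 36.229
Gain = 20 log₁₀(36.229) ≈ 31.18 dB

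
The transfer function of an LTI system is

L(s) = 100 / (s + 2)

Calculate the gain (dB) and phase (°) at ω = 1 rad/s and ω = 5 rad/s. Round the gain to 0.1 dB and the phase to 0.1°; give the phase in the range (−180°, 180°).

Substitute s = j1:
Numerator: 100 = 100 + j0
Denominator: (j1) + 2 = 2 + j1
|N| = √(100² + 0²) ≈ 100, ∠N ≈ 0.00°
|D| = √(2² + 1²) ≈ 2.2361, ∠D ≈ 26.57°
|L| = 100 / 2.2361 ≈ 44.721
Gain = 20 log₁₀(44.721) ≈ 33.01 dB
∠L = 0.00° − 26.57° = -26.57°

Substitute s = j5:
Numerator: 100 = 100 + j0
Denominator: (j5) + 2 = 2 + j5
|N| = √(100² + 0²) ≈ 100, ∠N ≈ 0.00°
|D| = √(2² + 5²) ≈ 5.3852, ∠D ≈ 68.20°
|L| = 100 / 5.3852 ≈ 18.569
Gain = 20 log₁₀(18.569) ≈ 25.38 dB
∠L = 0.00° − 68.20° = -68.20°

ω = 1: 33.0 dB, -26.6°; ω = 5: 25.4 dB, -68.2°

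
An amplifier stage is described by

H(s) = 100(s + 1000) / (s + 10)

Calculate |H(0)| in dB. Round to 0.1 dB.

H(0) = 100·1000 / (10) = 10000
20 log₁₀(10000) ≈ 80.00 dB

80.0 dB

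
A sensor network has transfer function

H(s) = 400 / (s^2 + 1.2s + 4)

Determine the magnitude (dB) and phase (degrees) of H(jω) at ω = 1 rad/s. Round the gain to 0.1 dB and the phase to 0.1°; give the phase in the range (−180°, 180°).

41.9 dB, -21.8°

At s = jω = j1:
quadratic: (j1)² + 1.2·j1 + 4 = 3 + j1.2 → |·| ≈ 3.2311, ∠ ≈ 21.80°
|H| = 400 / 3.2311 ≈ 123.8
Gain = 20 log₁₀(123.8) ≈ 41.85 dB
∠H = 0.00° − 21.80° = -21.80°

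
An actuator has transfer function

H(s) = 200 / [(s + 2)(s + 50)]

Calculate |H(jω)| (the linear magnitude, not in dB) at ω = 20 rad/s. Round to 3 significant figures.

At s = jω = j20:
pole (s+2): 2 + j20 → |·| = √(2²+20²) = √404 ≈ 20.1, ∠ = arctan(20/2) ≈ 84.29°
pole (s+50): 50 + j20 → |·| = √(50²+20²) = √2900 ≈ 53.852, ∠ = arctan(20/50) ≈ 21.80°
|H| = 200 / 1082.4 ≈ 0.18477

0.185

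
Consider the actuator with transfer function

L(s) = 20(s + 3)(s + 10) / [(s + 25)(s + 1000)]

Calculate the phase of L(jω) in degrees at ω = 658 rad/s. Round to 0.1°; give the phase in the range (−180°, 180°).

57.7°

At s = jω = j658:
zero (s+3): 3 + j658 → |·| = √(3²+658²) = √432973 ≈ 658.01, ∠ = arctan(658/3) ≈ 89.74°
zero (s+10): 10 + j658 → |·| = √(10²+658²) = √433064 ≈ 658.08, ∠ = arctan(658/10) ≈ 89.13°
pole (s+25): 25 + j658 → |·| = √(25²+658²) = √433589 ≈ 658.47, ∠ = arctan(658/25) ≈ 87.82°
pole (s+1000): 1000 + j658 → |·| = √(1000²+658²) = √1432964 ≈ 1197.1, ∠ = arctan(658/1000) ≈ 33.34°
∠L = 178.87° − 121.16° = 57.71°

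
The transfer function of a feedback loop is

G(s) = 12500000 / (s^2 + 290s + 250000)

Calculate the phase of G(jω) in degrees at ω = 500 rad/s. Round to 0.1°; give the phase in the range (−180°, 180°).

At s = jω = j500:
quadratic: (j500)² + 290·j500 + 250000 = 0 + j145000 → |·| ≈ 1.45e+05, ∠ ≈ 90.00°
∠G = 0.00° − 90.00° = -90.00°

-90.0°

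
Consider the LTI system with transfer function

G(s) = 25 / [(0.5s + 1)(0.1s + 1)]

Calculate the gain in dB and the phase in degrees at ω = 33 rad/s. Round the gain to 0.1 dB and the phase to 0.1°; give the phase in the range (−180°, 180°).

At ω = 33 rad/s:
pole (1 + j33·0.5) = 1 + j16.5 → |·| ≈ 16.53, ∠ ≈ 86.53°
pole (1 + j33·0.1) = 1 + j3.3 → |·| ≈ 3.4482, ∠ ≈ 73.14°
|G| = 25 · 1 / (16.53 · 3.4482) ≈ 0.43861
Gain = 20 log₁₀(0.43861) ≈ -7.16 dB
∠G = (0°) − (86.53° + 73.14°) = -159.67°

-7.2 dB, -159.7°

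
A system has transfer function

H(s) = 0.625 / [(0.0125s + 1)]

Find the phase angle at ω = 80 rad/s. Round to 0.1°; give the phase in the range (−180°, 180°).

-45.0°

At ω = 80 rad/s:
pole (1 + j80·0.0125) = 1 + j1 → |·| ≈ 1.4142, ∠ ≈ 45.00°
∠H = (0°) − (45.00°) = -45.00°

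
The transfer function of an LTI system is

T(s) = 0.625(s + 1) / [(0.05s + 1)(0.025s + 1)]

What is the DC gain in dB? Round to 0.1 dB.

-4.1 dB

T(0) = 0.625 · 1 / 1 = 0.625
20 log₁₀(0.625) ≈ -4.08 dB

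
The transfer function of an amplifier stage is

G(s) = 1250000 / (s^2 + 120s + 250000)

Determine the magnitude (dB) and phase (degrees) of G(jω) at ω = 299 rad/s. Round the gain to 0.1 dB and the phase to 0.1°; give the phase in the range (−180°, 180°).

17.6 dB, -12.6°

At s = jω = j299:
quadratic: (j299)² + 120·j299 + 250000 = 160599 + j35880 → |·| ≈ 1.6456e+05, ∠ ≈ 12.59°
|G| = 1250000 / 1.6456e+05 ≈ 7.596
Gain = 20 log₁₀(7.596) ≈ 17.61 dB
∠G = 0.00° − 12.59° = -12.59°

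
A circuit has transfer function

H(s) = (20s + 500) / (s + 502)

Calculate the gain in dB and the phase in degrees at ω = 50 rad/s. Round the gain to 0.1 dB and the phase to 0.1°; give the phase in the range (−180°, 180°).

Substitute s = j50:
Numerator: 20(j50) + 500 = 500 + j1000
Denominator: (j50) + 502 = 502 + j50
|N| = √(500² + 1000²) ≈ 1118, ∠N ≈ 63.43°
|D| = √(502² + 50²) ≈ 504.48, ∠D ≈ 5.69°
|H| = 1118 / 504.48 ≈ 2.2161
Gain = 20 log₁₀(2.2161) ≈ 6.91 dB
∠H = 63.43° − 5.69° = 57.74°

6.9 dB, 57.7°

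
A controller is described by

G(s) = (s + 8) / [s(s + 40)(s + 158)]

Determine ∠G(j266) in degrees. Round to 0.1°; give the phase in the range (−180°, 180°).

-142.5°

At s = jω = j266:
zero (s+8): 8 + j266 → |·| = √(8²+266²) = √70820 ≈ 266.12, ∠ = arctan(266/8) ≈ 88.28°
pole (s+40): 40 + j266 → |·| = √(40²+266²) = √72356 ≈ 268.99, ∠ = arctan(266/40) ≈ 81.45°
pole (s+158): 158 + j266 → |·| = √(158²+266²) = √95720 ≈ 309.39, ∠ = arctan(266/158) ≈ 59.29°
pole at origin: |s| = 266, ∠ = 90.00° (in denominator)
∠G = 88.28° − 230.74° = -142.46°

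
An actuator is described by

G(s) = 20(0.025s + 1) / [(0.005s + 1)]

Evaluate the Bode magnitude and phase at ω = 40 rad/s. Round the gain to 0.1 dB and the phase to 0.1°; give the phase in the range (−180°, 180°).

At ω = 40 rad/s:
zero (1 + j40·0.025) = 1 + j1 → |·| ≈ 1.4142, ∠ ≈ 45.00°
pole (1 + j40·0.005) = 1 + j0.2 → |·| ≈ 1.0198, ∠ ≈ 11.31°
|G| = 20 · 1.4142 / (1.0198) ≈ 27.735
Gain = 20 log₁₀(27.735) ≈ 28.86 dB
∠G = (45.00°) − (11.31°) = 33.69°

28.9 dB, 33.7°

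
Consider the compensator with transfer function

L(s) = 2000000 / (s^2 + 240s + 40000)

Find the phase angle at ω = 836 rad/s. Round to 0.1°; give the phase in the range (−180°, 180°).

-163.1°

At s = jω = j836:
quadratic: (j836)² + 240·j836 + 40000 = -658896 + j200640 → |·| ≈ 6.8877e+05, ∠ ≈ 163.06°
∠L = 0.00° − 163.06° = -163.06°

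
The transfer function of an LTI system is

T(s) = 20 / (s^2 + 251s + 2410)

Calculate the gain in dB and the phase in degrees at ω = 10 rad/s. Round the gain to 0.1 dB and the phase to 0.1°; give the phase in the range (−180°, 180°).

Substitute s = j10:
Numerator: 20 = 20 + j0
Denominator: (j10)^2 + 251(j10) + 2410 = 2310 + j2510
|N| = √(20² + 0²) ≈ 20, ∠N ≈ 0.00°
|D| = √(2310² + 2510²) ≈ 3411.2, ∠D ≈ 47.38°
|T| = 20 / 3411.2 ≈ 0.005863
Gain = 20 log₁₀(0.005863) ≈ -44.64 dB
∠T = 0.00° − 47.38° = -47.38°

-44.6 dB, -47.4°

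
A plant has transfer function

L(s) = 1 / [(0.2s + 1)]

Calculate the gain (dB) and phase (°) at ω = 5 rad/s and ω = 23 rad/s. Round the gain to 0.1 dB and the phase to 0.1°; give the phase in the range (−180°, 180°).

ω = 5: -3.0 dB, -45.0°; ω = 23: -13.5 dB, -77.7°

At ω = 5 rad/s:
pole (1 + j5·0.2) = 1 + j1 → |·| ≈ 1.4142, ∠ ≈ 45.00°
|L| = 1 · 1 / (1.4142) ≈ 0.70711
Gain = 20 log₁₀(0.70711) ≈ -3.01 dB
∠L = (0°) − (45.00°) = -45.00°

At ω = 23 rad/s:
pole (1 + j23·0.2) = 1 + j4.6 → |·| ≈ 4.7074, ∠ ≈ 77.74°
|L| = 1 · 1 / (4.7074) ≈ 0.21243
Gain = 20 log₁₀(0.21243) ≈ -13.46 dB
∠L = (0°) − (77.74°) = -77.74°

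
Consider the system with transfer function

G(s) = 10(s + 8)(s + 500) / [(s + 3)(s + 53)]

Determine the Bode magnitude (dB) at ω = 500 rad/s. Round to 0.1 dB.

At s = jω = j500:
zero (s+8): 8 + j500 → |·| = √(8²+500²) = √250064 ≈ 500.06, ∠ = arctan(500/8) ≈ 89.08°
zero (s+500): 500 + j500 → |·| = √(500²+500²) = √500000 ≈ 707.11, ∠ = arctan(500/500) ≈ 45.00°
pole (s+3): 3 + j500 → |·| = √(3²+500²) = √250009 ≈ 500.01, ∠ = arctan(500/3) ≈ 89.66°
pole (s+53): 53 + j500 → |·| = √(53²+500²) = √252809 ≈ 502.8, ∠ = arctan(500/53) ≈ 83.95°
|G| = 10 · 3.536e+05 / 2.5141e+05 ≈ 14.065
Gain = 20 log₁₀(14.065) ≈ 22.96 dB

23.0 dB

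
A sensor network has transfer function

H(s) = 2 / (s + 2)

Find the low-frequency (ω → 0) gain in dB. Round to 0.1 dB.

H(0) = 2 / 2 = 1
20 log₁₀(1) ≈ 0.00 dB

0.0 dB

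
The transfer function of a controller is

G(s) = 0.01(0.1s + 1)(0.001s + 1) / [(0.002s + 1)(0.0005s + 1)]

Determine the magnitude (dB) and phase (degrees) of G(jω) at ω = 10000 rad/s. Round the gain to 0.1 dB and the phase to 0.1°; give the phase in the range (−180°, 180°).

At ω = 10000 rad/s:
zero (1 + j10000·0.1) = 1 + j1000 → |·| ≈ 1000, ∠ ≈ 89.94°
zero (1 + j10000·0.001) = 1 + j10 → |·| ≈ 10.05, ∠ ≈ 84.29°
pole (1 + j10000·0.002) = 1 + j20 → |·| ≈ 20.025, ∠ ≈ 87.14°
pole (1 + j10000·0.0005) = 1 + j5 → |·| ≈ 5.099, ∠ ≈ 78.69°
|G| = 0.01 · 1000 · 10.05 / (20.025 · 5.099) ≈ 0.98426
Gain = 20 log₁₀(0.98426) ≈ -0.14 dB
∠G = (89.94° + 84.29°) − (87.14° + 78.69°) = 8.40°

-0.1 dB, 8.4°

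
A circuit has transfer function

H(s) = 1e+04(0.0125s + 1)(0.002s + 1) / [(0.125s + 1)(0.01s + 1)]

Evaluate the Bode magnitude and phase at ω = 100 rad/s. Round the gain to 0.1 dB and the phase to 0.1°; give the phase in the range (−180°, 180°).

At ω = 100 rad/s:
zero (1 + j100·0.0125) = 1 + j1.25 → |·| ≈ 1.6008, ∠ ≈ 51.34°
zero (1 + j100·0.002) = 1 + j0.2 → |·| ≈ 1.0198, ∠ ≈ 11.31°
pole (1 + j100·0.125) = 1 + j12.5 → |·| ≈ 12.54, ∠ ≈ 85.43°
pole (1 + j100·0.01) = 1 + j1 → |·| ≈ 1.4142, ∠ ≈ 45.00°
|H| = 1e+04 · 1.6008 · 1.0198 / (12.54 · 1.4142) ≈ 920.54
Gain = 20 log₁₀(920.54) ≈ 59.28 dB
∠H = (51.34° + 11.31°) − (85.43° + 45.00°) = -67.78°

59.3 dB, -67.8°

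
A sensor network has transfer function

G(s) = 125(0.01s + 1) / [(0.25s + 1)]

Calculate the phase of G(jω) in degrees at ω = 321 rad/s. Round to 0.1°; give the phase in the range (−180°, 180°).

-16.6°

At ω = 321 rad/s:
zero (1 + j321·0.01) = 1 + j3.21 → |·| ≈ 3.3622, ∠ ≈ 72.70°
pole (1 + j321·0.25) = 1 + j80.25 → |·| ≈ 80.256, ∠ ≈ 89.29°
∠G = (72.70°) − (89.29°) = -16.59°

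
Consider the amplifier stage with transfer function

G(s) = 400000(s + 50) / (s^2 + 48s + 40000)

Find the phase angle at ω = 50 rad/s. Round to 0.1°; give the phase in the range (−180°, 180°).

At s = jω = j50:
zero (s+50): 50 + j50 → |·| = √(50²+50²) = √5000 ≈ 70.711, ∠ = arctan(50/50) ≈ 45.00°
quadratic: (j50)² + 48·j50 + 40000 = 37500 + j2400 → |·| ≈ 37577, ∠ ≈ 3.66°
∠G = 45.00° − 3.66° = 41.34°

41.3°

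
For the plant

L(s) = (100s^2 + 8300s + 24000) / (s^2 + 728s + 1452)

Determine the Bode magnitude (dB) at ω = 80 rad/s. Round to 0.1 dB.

23.8 dB

Substitute s = j80:
Numerator: 100(j80)^2 + 8300(j80) + 24000 = -616000 + j664000
Denominator: (j80)^2 + 728(j80) + 1452 = -4948 + j58240
|N| = √(616000² + 664000²) ≈ 9.0573e+05, ∠N ≈ 132.85°
|D| = √(4948² + 58240²) ≈ 58450, ∠D ≈ 94.86°
|L| = 9.0573e+05 / 58450 ≈ 15.496
Gain = 20 log₁₀(15.496) ≈ 23.80 dB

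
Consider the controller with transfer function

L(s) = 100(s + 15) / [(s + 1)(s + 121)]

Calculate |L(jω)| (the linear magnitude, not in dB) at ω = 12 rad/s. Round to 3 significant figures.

At s = jω = j12:
zero (s+15): 15 + j12 → |·| = √(15²+12²) = √369 ≈ 19.209, ∠ = arctan(12/15) ≈ 38.66°
pole (s+1): 1 + j12 → |·| = √(1²+12²) = √145 ≈ 12.042, ∠ = arctan(12/1) ≈ 85.24°
pole (s+121): 121 + j12 → |·| = √(121²+12²) = √14785 ≈ 121.59, ∠ = arctan(12/121) ≈ 5.66°
|L| = 100 · 19.209 / 1464.2 ≈ 1.3119

1.31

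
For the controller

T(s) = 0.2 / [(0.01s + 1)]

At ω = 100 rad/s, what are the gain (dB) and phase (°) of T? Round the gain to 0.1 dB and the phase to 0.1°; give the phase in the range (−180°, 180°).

At ω = 100 rad/s:
pole (1 + j100·0.01) = 1 + j1 → |·| ≈ 1.4142, ∠ ≈ 45.00°
|T| = 0.2 · 1 / (1.4142) ≈ 0.14142
Gain = 20 log₁₀(0.14142) ≈ -16.99 dB
∠T = (0°) − (45.00°) = -45.00°

-17.0 dB, -45.0°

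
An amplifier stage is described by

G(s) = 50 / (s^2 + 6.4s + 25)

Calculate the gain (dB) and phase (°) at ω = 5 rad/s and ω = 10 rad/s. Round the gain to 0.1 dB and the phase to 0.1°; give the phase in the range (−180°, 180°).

ω = 5: 3.9 dB, -90.0°; ω = 10: -5.9 dB, -139.5°

At s = jω = j5:
quadratic: (j5)² + 6.4·j5 + 25 = 0 + j32 → |·| ≈ 32, ∠ ≈ 90.00°
|G| = 50 / 32 ≈ 1.5625
Gain = 20 log₁₀(1.5625) ≈ 3.88 dB
∠G = 0.00° − 90.00° = -90.00°

At s = jω = j10:
quadratic: (j10)² + 6.4·j10 + 25 = -75 + j64 → |·| ≈ 98.595, ∠ ≈ 139.52°
|G| = 50 / 98.595 ≈ 0.50713
Gain = 20 log₁₀(0.50713) ≈ -5.90 dB
∠G = 0.00° − 139.52° = -139.52°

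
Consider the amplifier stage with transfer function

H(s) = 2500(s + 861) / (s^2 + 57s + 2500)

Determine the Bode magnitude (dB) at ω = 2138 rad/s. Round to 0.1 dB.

2.0 dB

At s = jω = j2138:
zero (s+861): 861 + j2138 → |·| = √(861²+2138²) = √5312365 ≈ 2304.9, ∠ = arctan(2138/861) ≈ 68.06°
quadratic: (j2138)² + 57·j2138 + 2500 = -4568544 + j121866 → |·| ≈ 4.5702e+06, ∠ ≈ 178.47°
|H| = 2500 · 2304.9 / 4.5702e+06 ≈ 1.2608
Gain = 20 log₁₀(1.2608) ≈ 2.01 dB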